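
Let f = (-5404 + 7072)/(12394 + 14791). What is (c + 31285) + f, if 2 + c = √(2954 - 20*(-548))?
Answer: 850430023/27185 + 3*√1546 ≈ 31401.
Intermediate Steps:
f = 1668/27185 ≈ 0.061357
c = -2 + 3*√1546 (c = -2 + √(2954 - 20*(-548)) = -2 + √(2954 + 10960) = -2 + √13914 = -2 + 3*√1546 ≈ 115.96)
(c + 31285) + f = ((-2 + 3*√1546) + 31285) + 1668/27185 = (31283 + 3*√1546) + 1668/27185 = 850430023/27185 + 3*√1546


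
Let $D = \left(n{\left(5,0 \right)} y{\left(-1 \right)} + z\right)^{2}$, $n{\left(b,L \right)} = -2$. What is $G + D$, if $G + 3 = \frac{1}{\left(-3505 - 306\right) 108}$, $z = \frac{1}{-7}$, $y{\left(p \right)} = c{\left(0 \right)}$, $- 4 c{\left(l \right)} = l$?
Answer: $- \frac{60091897}{20167812} \approx -2.9796$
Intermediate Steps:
$c{\left(l \right)} = - \frac{l}{4}$
$y{\left(p \right)} = 0$ ($y{\left(p \right)} = \left(- \frac{1}{4}\right) 0 = 0$)
$z = - \frac{1}{7} \approx -0.14286$
$D = \frac{1}{49}$ ($D = \left(\left(-2\right) 0 - \frac{1}{7}\right)^{2} = \left(0 - \frac{1}{7}\right)^{2} = \left(- \frac{1}{7}\right)^{2} = \frac{1}{49} \approx 0.020408$)
$G = - \frac{1234765}{411588}$ ($G = -3 + \frac{1}{\left(-3505 - 306\right) 108} = -3 + \frac{1}{-3811} \cdot \frac{1}{108} = -3 - \frac{1}{411588} = - \frac{1234765}{411588} \approx -3.0$)
$G + D = - \frac{1234765}{411588} + \frac{1}{49} = - \frac{60091897}{20167812}$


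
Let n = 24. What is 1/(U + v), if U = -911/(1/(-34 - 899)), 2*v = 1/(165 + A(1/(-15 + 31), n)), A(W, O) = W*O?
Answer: 333/283037680 ≈ 1.1765e-6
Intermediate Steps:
A(W, O) = O*W
v = 1/333 (v = 1/(2*(165 + 24/(-15 + 31))) = 1/(2*(165 + 24/16)) = 1/(2*(165 + 24*(1/16))) = 1/(2*(165 + 3/2)) = 1/(2*(333/2)) = (½)*(2/333) = 1/333 ≈ 0.0030030)
U = 849963 (U = -911/(1/(-933)) = -911/(-1/933) = -911*(-933) = 849963)
1/(U + v) = 1/(849963 + 1/333) = 1/(283037680/333) = 333/283037680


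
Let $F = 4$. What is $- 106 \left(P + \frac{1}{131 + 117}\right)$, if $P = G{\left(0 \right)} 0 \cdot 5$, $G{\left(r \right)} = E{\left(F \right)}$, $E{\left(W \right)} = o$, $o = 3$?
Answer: $- \frac{53}{124} \approx -0.42742$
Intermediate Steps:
$E{\left(W \right)} = 3$
$G{\left(r \right)} = 3$
$P = 0$ ($P = 3 \cdot 0 \cdot 5 = 0 \cdot 5 = 0$)
$- 106 \left(P + \frac{1}{131 + 117}\right) = - 106 \left(0 + \frac{1}{131 + 117}\right) = - 106 \left(0 + \frac{1}{248}\right) = \left(-106\right) \frac{1}{248} = - \frac{53}{124}$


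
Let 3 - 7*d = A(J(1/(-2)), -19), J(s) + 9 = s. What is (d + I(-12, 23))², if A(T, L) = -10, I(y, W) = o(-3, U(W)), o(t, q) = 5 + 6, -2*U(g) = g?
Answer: 8100/49 ≈ 165.31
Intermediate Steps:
U(g) = -g/2
J(s) = -9 + s
o(t, q) = 11
I(y, W) = 11
d = 13/7 (d = 3/7 - ⅐*(-10) = 3/7 + 10/7 = 13/7 ≈ 1.8571)
(d + I(-12, 23))² = (13/7 + 11)² = (90/7)² = 8100/49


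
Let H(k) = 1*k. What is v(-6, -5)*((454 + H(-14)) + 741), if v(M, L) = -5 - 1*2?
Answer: -8267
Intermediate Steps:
H(k) = k
v(M, L) = -7 (v(M, L) = -5 - 2 = -7)
v(-6, -5)*((454 + H(-14)) + 741) = -7*((454 - 14) + 741) = -7*(440 + 741) = -7*1181 = -8267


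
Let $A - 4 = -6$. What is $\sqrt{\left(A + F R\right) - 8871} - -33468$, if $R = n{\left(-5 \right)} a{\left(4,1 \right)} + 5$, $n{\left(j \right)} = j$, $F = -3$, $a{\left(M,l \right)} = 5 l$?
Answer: $33468 + i \sqrt{8813} \approx 33468.0 + 93.878 i$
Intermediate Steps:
$A = -2$ ($A = 4 - 6 = -2$)
$R = -20$ ($R = - 5 \cdot 5 \cdot 1 + 5 = \left(-5\right) 5 + 5 = -25 + 5 = -20$)
$\sqrt{\left(A + F R\right) - 8871} - -33468 = \sqrt{\left(-2 - -60\right) - 8871} - -33468 = \sqrt{\left(-2 + 60\right) - 8871} + 33468 = \sqrt{58 - 8871} + 33468 = \sqrt{-8813} + 33468 = i \sqrt{8813} + 33468 = 33468 + i \sqrt{8813}$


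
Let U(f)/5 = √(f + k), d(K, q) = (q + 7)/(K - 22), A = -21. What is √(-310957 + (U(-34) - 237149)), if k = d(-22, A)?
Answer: √(-265283304 + 110*I*√16302)/22 ≈ 0.019598 + 740.34*I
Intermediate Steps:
d(K, q) = (7 + q)/(-22 + K)
k = 7/22 (k = (7 - 21)/(-22 - 22) = -14/(-44) = -1/44*(-14) = 7/22 ≈ 0.31818)
U(f) = 5*√(7/22 + f) (U(f) = 5*√(f + 7/22) = 5*√(7/22 + f))
√(-310957 + (U(-34) - 237149)) = √(-310957 + (5*√(154 + 484*(-34))/22 - 237149)) = √(-310957 + (5*√(154 - 16456)/22 - 237149)) = √(-310957 + (5*√(-16302)/22 - 237149)) = √(-310957 + (5*(I*√16302)/22 - 237149)) = √(-310957 + (5*I*√16302/22 - 237149)) = √(-310957 + (-237149 + 5*I*√16302/22)) = √(-548106 + 5*I*√16302/22)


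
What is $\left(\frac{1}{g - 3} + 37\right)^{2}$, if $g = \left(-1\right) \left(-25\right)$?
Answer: $\frac{664225}{484} \approx 1372.4$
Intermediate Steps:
$g = 25$
$\left(\frac{1}{g - 3} + 37\right)^{2} = \left(\frac{1}{25 - 3} + 37\right)^{2} = \left(\frac{1}{22} + 37\right)^{2} = \left(\frac{815}{22}\right)^{2} = \frac{664225}{484}$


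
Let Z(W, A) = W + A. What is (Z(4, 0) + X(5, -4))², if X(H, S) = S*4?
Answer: 144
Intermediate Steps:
Z(W, A) = A + W
X(H, S) = 4*S
(Z(4, 0) + X(5, -4))² = ((0 + 4) + 4*(-4))² = (4 - 16)² = (-12)² = 144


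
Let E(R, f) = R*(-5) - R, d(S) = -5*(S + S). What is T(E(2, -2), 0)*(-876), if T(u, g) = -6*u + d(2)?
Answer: -45552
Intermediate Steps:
d(S) = -10*S
E(R, f) = -6*R (E(R, f) = -5*R - R = -6*R)
T(u, g) = -20 - 6*u (T(u, g) = -6*u - 10*2 = -6*u - 20 = -20 - 6*u)
T(E(2, -2), 0)*(-876) = (-20 - (-36)*2)*(-876) = (-20 - 6*(-12))*(-876) = (-20 + 72)*(-876) = 52*(-876) = -45552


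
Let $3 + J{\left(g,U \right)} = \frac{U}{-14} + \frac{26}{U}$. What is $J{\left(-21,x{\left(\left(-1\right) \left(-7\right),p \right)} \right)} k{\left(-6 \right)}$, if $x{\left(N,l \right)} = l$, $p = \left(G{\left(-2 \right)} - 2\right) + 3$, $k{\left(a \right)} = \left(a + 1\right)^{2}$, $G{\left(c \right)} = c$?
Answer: $- \frac{10125}{14} \approx -723.21$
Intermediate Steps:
$k{\left(a \right)} = \left(1 + a\right)^{2}$
$p = -1$ ($p = \left(-2 - 2\right) + 3 = -4 + 3 = -1$)
$J{\left(g,U \right)} = -3 + \frac{26}{U} - \frac{U}{14}$ ($J{\left(g,U \right)} = -3 + \left(\frac{U}{-14} + \frac{26}{U}\right) = -3 + \left(U \left(- \frac{1}{14}\right) + \frac{26}{U}\right) = -3 - \left(- \frac{26}{U} + \frac{U}{14}\right) = -3 + \frac{26}{U} - \frac{U}{14}$)
$J{\left(-21,x{\left(\left(-1\right) \left(-7\right),p \right)} \right)} k{\left(-6 \right)} = \left(-3 + \frac{26}{-1} - - \frac{1}{14}\right) \left(1 - 6\right)^{2} = \left(-3 + 26 \left(-1\right) + \frac{1}{14}\right) \left(-5\right)^{2} = \left(-3 - 26 + \frac{1}{14}\right) 25 = \left(- \frac{405}{14}\right) 25 = - \frac{10125}{14}$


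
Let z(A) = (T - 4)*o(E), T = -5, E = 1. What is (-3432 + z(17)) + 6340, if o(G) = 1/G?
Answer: 2899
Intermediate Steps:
z(A) = -9 (z(A) = (-5 - 4)/1 = -9*1 = -9)
(-3432 + z(17)) + 6340 = (-3432 - 9) + 6340 = -3441 + 6340 = 2899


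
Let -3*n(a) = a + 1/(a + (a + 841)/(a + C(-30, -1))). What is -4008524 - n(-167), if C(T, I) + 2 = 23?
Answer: -150658458265/37584 ≈ -4.0086e+6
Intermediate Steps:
C(T, I) = 21 (C(T, I) = -2 + 23 = 21)
n(a) = -a/3 - 1/(3*(a + (841 + a)/(21 + a))) (n(a) = -(a + 1/(a + (a + 841)/(a + 21)))/3 = -(a + 1/(a + (841 + a)/(21 + a)))/3 = -a/3 - 1/(3*(a + (841 + a)/(21 + a))))
-4008524 - n(-167) = -4008524 - (-21 - 1*(-167)³ - 842*(-167) - 22*(-167)²)/(3*(841 + (-167)² + 22*(-167))) = -4008524 - (-21 - 1*(-4657463) + 140614 - 22*27889)/(3*(841 + 27889 - 3674)) = -4008524 - (-21 + 4657463 + 140614 - 613558)/(3*25056) = -4008524 - 4184498/(3*25056) = -4008524 - 1*2092249/37584 = -4008524 - 2092249/37584 = -150658458265/37584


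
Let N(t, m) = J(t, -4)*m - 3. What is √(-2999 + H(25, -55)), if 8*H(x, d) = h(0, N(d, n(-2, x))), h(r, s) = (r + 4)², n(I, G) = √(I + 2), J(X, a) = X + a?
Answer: 9*I*√37 ≈ 54.745*I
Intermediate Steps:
n(I, G) = √(2 + I)
N(t, m) = -3 + m*(-4 + t) (N(t, m) = (t - 4)*m - 3 = (-4 + t)*m - 3 = m*(-4 + t) - 3 = -3 + m*(-4 + t))
h(r, s) = (4 + r)²
H(x, d) = 2 (H(x, d) = (4 + 0)²/8 = (⅛)*4² = (⅛)*16 = 2)
√(-2999 + H(25, -55)) = √(-2999 + 2) = √(-2997) = 9*I*√37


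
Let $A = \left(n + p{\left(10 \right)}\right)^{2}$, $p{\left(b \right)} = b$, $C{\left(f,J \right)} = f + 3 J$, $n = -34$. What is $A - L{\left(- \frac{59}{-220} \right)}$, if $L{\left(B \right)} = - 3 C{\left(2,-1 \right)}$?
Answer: $573$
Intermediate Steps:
$L{\left(B \right)} = 3$ ($L{\left(B \right)} = - 3 \left(2 + 3 \left(-1\right)\right) = - 3 \left(2 - 3\right) = \left(-3\right) \left(-1\right) = 3$)
$A = 576$ ($A = \left(-34 + 10\right)^{2} = \left(-24\right)^{2} = 576$)
$A - L{\left(- \frac{59}{-220} \right)} = 576 - 3 = 573$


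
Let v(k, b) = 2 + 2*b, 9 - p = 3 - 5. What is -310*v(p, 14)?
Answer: -9300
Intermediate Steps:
p = 11 (p = 9 - (3 - 5) = 9 - 1*(-2) = 9 + 2 = 11)
-310*v(p, 14) = -310*(2 + 2*14) = -310*(2 + 28) = -310*30 = -9300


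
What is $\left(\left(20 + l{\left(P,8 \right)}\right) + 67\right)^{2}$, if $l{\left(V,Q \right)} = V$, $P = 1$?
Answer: $7744$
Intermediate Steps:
$\left(\left(20 + l{\left(P,8 \right)}\right) + 67\right)^{2} = \left(\left(20 + 1\right) + 67\right)^{2} = \left(21 + 67\right)^{2} = 88^{2} = 7744$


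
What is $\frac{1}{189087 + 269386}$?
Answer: $\frac{1}{458473} \approx 2.1812 \cdot 10^{-6}$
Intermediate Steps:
$\frac{1}{189087 + 269386} = \frac{1}{458473}$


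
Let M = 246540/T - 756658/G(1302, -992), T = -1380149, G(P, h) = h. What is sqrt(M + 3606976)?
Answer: 3*sqrt(11740534575749366602135)/171138476 ≈ 1899.4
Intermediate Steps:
M = 522028107181/684553904 (M = 246540/(-1380149) - 756658/(-992) = 246540*(-1/1380149) - 756658*(-1/992) = -246540/1380149 + 378329/496 = 522028107181/684553904 ≈ 762.58)
sqrt(M + 3606976) = sqrt(522028107181/684553904 + 3606976) = sqrt(2469691530541485/684553904) = 3*sqrt(11740534575749366602135)/171138476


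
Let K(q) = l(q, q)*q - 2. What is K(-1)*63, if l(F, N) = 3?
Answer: -315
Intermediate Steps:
K(q) = -2 + 3*q (K(q) = 3*q - 2 = -2 + 3*q)
K(-1)*63 = (-2 + 3*(-1))*63 = (-2 - 3)*63 = -5*63 = -315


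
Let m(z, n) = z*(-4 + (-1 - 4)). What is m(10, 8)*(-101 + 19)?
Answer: 7380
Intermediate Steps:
m(z, n) = -9*z (m(z, n) = z*(-4 - 5) = z*(-9) = -9*z)
m(10, 8)*(-101 + 19) = (-9*10)*(-101 + 19) = -90*(-82) = 7380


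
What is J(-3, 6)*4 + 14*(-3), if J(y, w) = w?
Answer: -18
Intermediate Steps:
J(-3, 6)*4 + 14*(-3) = 6*4 + 14*(-3) = 24 - 42 = -18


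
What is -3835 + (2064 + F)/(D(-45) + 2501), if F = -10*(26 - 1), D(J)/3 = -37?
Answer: -4581918/1195 ≈ -3834.2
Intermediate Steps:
D(J) = -111 (D(J) = 3*(-37) = -111)
F = -250 (F = -10*25 = -250)
-3835 + (2064 + F)/(D(-45) + 2501) = -3835 + (2064 - 250)/(-111 + 2501) = -3835 + 1814/2390 = -3835 + 1814*(1/2390) = -3835 + 907/1195 = -4581918/1195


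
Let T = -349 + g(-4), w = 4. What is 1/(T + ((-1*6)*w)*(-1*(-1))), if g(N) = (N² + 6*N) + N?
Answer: -1/385 ≈ -0.0025974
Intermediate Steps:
g(N) = N² + 7*N
T = -361 (T = -349 - 4*(7 - 4) = -349 - 4*3 = -349 - 12 = -361)
1/(T + ((-1*6)*w)*(-1*(-1))) = 1/(-361 + (-1*6*4)*(-1*(-1))) = 1/(-361 - 6*4*1) = 1/(-361 - 24*1) = 1/(-361 - 24) = 1/(-385) = -1/385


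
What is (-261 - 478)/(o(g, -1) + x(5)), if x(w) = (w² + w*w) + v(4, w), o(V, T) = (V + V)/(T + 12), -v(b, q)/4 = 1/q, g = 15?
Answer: -40645/2856 ≈ -14.231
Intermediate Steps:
v(b, q) = -4/q
o(V, T) = 2*V/(12 + T) (o(V, T) = (2*V)/(12 + T) = 2*V/(12 + T))
x(w) = -4/w + 2*w² (x(w) = (w² + w*w) - 4/w = (w² + w²) - 4/w = 2*w² - 4/w = -4/w + 2*w²)
(-261 - 478)/(o(g, -1) + x(5)) = (-261 - 478)/(2*15/(12 - 1) + 2*(-2 + 5³)/5) = -739/(2*15/11 + 2*(⅕)*(-2 + 125)) = -739/(2*15*(1/11) + 2*(⅕)*123) = -739/(30/11 + 246/5) = -739/2856/55 = -739*55/2856 = -40645/2856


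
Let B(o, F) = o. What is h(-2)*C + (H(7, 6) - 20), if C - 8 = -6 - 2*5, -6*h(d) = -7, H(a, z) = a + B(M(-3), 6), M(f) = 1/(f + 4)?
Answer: -64/3 ≈ -21.333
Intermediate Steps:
M(f) = 1/(4 + f)
H(a, z) = 1 + a (H(a, z) = a + 1/(4 - 3) = a + 1/1 = a + 1 = 1 + a)
h(d) = 7/6 (h(d) = -1/6*(-7) = 7/6)
C = -8 (C = 8 + (-6 - 2*5) = 8 + (-6 - 10) = 8 - 16 = -8)
h(-2)*C + (H(7, 6) - 20) = (7/6)*(-8) + ((1 + 7) - 20) = -28/3 + (8 - 20) = -28/3 - 12 = -64/3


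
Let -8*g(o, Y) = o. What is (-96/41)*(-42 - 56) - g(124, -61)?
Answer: 20087/82 ≈ 244.96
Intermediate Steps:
g(o, Y) = -o/8
(-96/41)*(-42 - 56) - g(124, -61) = (-96/41)*(-42 - 56) - (-1)*124/8 = -96*1/41*(-98) - 1*(-31/2) = -96/41*(-98) + 31/2 = 9408/41 + 31/2 = 20087/82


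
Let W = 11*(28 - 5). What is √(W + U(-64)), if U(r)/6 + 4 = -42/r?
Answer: √3727/4 ≈ 15.262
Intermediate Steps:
U(r) = -24 - 252/r (U(r) = -24 + 6*(-42/r) = -24 - 252/r)
W = 253 (W = 11*23 = 253)
√(W + U(-64)) = √(253 + (-24 - 252/(-64))) = √(253 + (-24 - 252*(-1/64))) = √(253 + (-24 + 63/16)) = √(253 - 321/16) = √(3727/16) = √3727/4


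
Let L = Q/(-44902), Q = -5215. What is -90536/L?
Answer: -4065247472/5215 ≈ -7.7953e+5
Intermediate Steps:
L = 5215/44902 (L = -5215/(-44902) = -5215*(-1/44902) = 5215/44902 ≈ 0.11614)
-90536/L = -90536/5215/44902 = -90536*44902/5215 = -4065247472/5215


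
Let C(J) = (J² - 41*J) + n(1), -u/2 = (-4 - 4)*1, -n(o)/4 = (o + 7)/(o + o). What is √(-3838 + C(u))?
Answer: I*√4254 ≈ 65.223*I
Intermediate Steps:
n(o) = -2*(7 + o)/o (n(o) = -4*(o + 7)/(o + o) = -4*(7 + o)/(2*o) = -4*(7 + o)*1/(2*o) = -2*(7 + o)/o)
u = 16 (u = -2*(-4 - 4) = -(-16) = -2*(-8) = 16)
C(J) = -16 + J² - 41*J (C(J) = (J² - 41*J) + (-2 - 14/1) = (J² - 41*J) + (-2 - 14*1) = (J² - 41*J) + (-2 - 14) = (J² - 41*J) - 16 = -16 + J² - 41*J)
√(-3838 + C(u)) = √(-3838 + (-16 + 16² - 41*16)) = √(-3838 + (-16 + 256 - 656)) = √(-3838 - 416) = √(-4254) = I*√4254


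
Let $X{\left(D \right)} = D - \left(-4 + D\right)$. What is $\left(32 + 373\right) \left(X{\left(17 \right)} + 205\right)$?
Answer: $84645$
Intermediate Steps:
$X{\left(D \right)} = 4$ ($X{\left(D \right)} = D - \left(-4 + D\right) = 4$)
$\left(32 + 373\right) \left(X{\left(17 \right)} + 205\right) = \left(32 + 373\right) \left(4 + 205\right) = 405 \cdot 209 = 84645$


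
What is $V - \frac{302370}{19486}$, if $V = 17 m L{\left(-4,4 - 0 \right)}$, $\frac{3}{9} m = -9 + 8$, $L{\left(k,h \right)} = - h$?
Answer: $\frac{1836387}{9743} \approx 188.48$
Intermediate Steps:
$m = -3$ ($m = 3 \left(-9 + 8\right) = 3 \left(-1\right) = -3$)
$V = 204$ ($V = 17 \left(-3\right) \left(- (4 - 0)\right) = - 51 \left(- (4 + 0)\right) = - 51 \left(\left(-1\right) 4\right) = \left(-51\right) \left(-4\right) = 204$)
$V - \frac{302370}{19486} = 204 - \frac{302370}{19486} = 204 - \frac{151185}{9743} = \frac{1836387}{9743}$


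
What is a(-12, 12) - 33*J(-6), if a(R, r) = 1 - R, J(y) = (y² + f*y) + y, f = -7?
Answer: -2363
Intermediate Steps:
J(y) = y² - 6*y (J(y) = (y² - 7*y) + y = y² - 6*y)
a(-12, 12) - 33*J(-6) = (1 - 1*(-12)) - (-198)*(-6 - 6) = (1 + 12) - (-198)*(-12) = 13 - 33*72 = 13 - 2376 = -2363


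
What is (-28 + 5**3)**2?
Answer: 9409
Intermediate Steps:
(-28 + 5**3)**2 = (-28 + 125)**2 = 97**2 = 9409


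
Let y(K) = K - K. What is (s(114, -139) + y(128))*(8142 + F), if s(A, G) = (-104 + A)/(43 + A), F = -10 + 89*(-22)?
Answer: 61740/157 ≈ 393.25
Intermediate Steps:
y(K) = 0
F = -1968 (F = -10 - 1958 = -1968)
s(A, G) = (-104 + A)/(43 + A)
(s(114, -139) + y(128))*(8142 + F) = ((-104 + 114)/(43 + 114) + 0)*(8142 - 1968) = (10/157 + 0)*6174 = (10/157)*6174 = 61740/157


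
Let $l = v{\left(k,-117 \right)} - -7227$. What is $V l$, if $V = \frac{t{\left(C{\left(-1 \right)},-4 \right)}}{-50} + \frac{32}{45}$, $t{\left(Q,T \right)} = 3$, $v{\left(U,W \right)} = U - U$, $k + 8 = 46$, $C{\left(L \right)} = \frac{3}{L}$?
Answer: $\frac{235279}{50} \approx 4705.6$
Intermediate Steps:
$k = 38$ ($k = -8 + 46 = 38$)
$v{\left(U,W \right)} = 0$
$l = 7227$ ($l = 0 - -7227 = 0 + 7227 = 7227$)
$V = \frac{293}{450}$ ($V = \frac{3}{-50} + \frac{32}{45} = 3 \left(- \frac{1}{50}\right) + 32 \cdot \frac{1}{45} = - \frac{3}{50} + \frac{32}{45} = \frac{293}{450} \approx 0.65111$)
$V l = \frac{293}{450} \cdot 7227 = \frac{235279}{50}$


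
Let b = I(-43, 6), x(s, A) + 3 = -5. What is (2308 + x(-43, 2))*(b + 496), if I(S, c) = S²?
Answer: 5393500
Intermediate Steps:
x(s, A) = -8 (x(s, A) = -3 - 5 = -8)
b = 1849 (b = (-43)² = 1849)
(2308 + x(-43, 2))*(b + 496) = (2308 - 8)*(1849 + 496) = 2300*2345 = 5393500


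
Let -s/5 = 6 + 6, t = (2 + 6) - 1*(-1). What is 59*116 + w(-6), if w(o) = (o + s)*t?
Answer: 6250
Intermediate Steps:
t = 9 (t = 8 + 1 = 9)
s = -60 (s = -5*(6 + 6) = -5*12 = -60)
w(o) = -540 + 9*o (w(o) = (o - 60)*9 = (-60 + o)*9 = -540 + 9*o)
59*116 + w(-6) = 59*116 + (-540 + 9*(-6)) = 6844 + (-540 - 54) = 6844 - 594 = 6250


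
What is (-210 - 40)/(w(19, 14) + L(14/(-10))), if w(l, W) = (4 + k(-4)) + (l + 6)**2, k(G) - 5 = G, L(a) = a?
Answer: -1250/3143 ≈ -0.39771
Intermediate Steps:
k(G) = 5 + G
w(l, W) = 5 + (6 + l)**2 (w(l, W) = (4 + (5 - 4)) + (l + 6)**2 = (4 + 1) + (6 + l)**2 = 5 + (6 + l)**2)
(-210 - 40)/(w(19, 14) + L(14/(-10))) = (-210 - 40)/((5 + (6 + 19)**2) + 14/(-10)) = -250/((5 + 25**2) + 14*(-1/10)) = -250/((5 + 625) - 7/5) = -250/(630 - 7/5) = -250/3143/5 = -250*5/3143 = -1250/3143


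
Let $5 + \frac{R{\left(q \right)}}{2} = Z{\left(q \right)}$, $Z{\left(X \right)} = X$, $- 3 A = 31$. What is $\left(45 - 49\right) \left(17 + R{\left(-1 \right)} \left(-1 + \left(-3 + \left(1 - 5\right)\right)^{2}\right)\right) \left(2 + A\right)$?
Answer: $- \frac{55900}{3} \approx -18633.0$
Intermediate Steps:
$A = - \frac{31}{3}$ ($A = \left(- \frac{1}{3}\right) 31 = - \frac{31}{3} \approx -10.333$)
$R{\left(q \right)} = -10 + 2 q$
$\left(45 - 49\right) \left(17 + R{\left(-1 \right)} \left(-1 + \left(-3 + \left(1 - 5\right)\right)^{2}\right)\right) \left(2 + A\right) = \left(45 - 49\right) \left(17 + \left(-10 + 2 \left(-1\right)\right) \left(-1 + \left(-3 + \left(1 - 5\right)\right)^{2}\right)\right) \left(2 - \frac{31}{3}\right) = - 4 \left(17 + \left(-10 - 2\right) \left(-1 + \left(-3 - 4\right)^{2}\right)\right) \left(- \frac{25}{3}\right) = - 4 \left(17 - 12 \left(-1 + \left(-7\right)^{2}\right)\right) \left(- \frac{25}{3}\right) = - 4 \left(17 - 12 \left(-1 + 49\right)\right) \left(- \frac{25}{3}\right) = - 4 \left(17 - 576\right) \left(- \frac{25}{3}\right) = \left(-4\right) \left(-559\right) \left(- \frac{25}{3}\right) = 2236 \left(- \frac{25}{3}\right) = - \frac{55900}{3}$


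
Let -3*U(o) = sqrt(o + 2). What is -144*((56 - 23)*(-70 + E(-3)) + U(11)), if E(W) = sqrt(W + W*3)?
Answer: 332640 + 48*sqrt(13) - 9504*I*sqrt(3) ≈ 3.3281e+5 - 16461.0*I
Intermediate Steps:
U(o) = -sqrt(2 + o)/3 (U(o) = -sqrt(o + 2)/3 = -sqrt(2 + o)/3)
E(W) = 2*sqrt(W) (E(W) = sqrt(W + 3*W) = sqrt(4*W) = 2*sqrt(W))
-144*((56 - 23)*(-70 + E(-3)) + U(11)) = -144*((56 - 23)*(-70 + 2*sqrt(-3)) - sqrt(2 + 11)/3) = -144*(33*(-70 + 2*(I*sqrt(3))) - sqrt(13)/3) = -144*(33*(-70 + 2*I*sqrt(3)) - sqrt(13)/3) = -144*((-2310 + 66*I*sqrt(3)) - sqrt(13)/3) = -144*(-2310 - sqrt(13)/3 + 66*I*sqrt(3)) = 332640 + 48*sqrt(13) - 9504*I*sqrt(3)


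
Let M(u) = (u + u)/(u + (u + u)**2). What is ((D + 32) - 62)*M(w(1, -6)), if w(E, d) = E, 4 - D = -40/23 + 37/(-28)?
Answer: -14773/1610 ≈ -9.1758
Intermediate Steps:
D = 4547/644 (D = 4 - (-40/23 + 37/(-28)) = 4 - (-40*1/23 + 37*(-1/28)) = 4 - (-40/23 - 37/28) = 4 - 1*(-1971/644) = 4 + 1971/644 = 4547/644 ≈ 7.0606)
M(u) = 2*u/(u + 4*u**2) (M(u) = (2*u)/(u + (2*u)**2) = (2*u)/(u + 4*u**2) = 2*u/(u + 4*u**2))
((D + 32) - 62)*M(w(1, -6)) = ((4547/644 + 32) - 62)*(2/(1 + 4*1)) = (25155/644 - 62)*(2/(1 + 4)) = -14773/(322*5) = -14773/644*2/5 = -14773/1610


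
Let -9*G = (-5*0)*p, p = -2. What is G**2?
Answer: 0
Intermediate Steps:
G = 0 (G = -(-5*0)*(-2)/9 = -0*(-2) = -1/9*0 = 0)
G**2 = 0**2 = 0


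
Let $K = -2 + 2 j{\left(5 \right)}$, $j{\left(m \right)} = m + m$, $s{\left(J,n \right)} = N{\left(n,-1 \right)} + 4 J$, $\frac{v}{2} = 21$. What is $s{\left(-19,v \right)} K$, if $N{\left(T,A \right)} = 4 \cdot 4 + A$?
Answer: $-1098$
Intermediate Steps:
$v = 42$ ($v = 2 \cdot 21 = 42$)
$N{\left(T,A \right)} = 16 + A$
$s{\left(J,n \right)} = 15 + 4 J$ ($s{\left(J,n \right)} = \left(16 - 1\right) + 4 J = 15 + 4 J$)
$j{\left(m \right)} = 2 m$
$K = 18$ ($K = -2 + 2 \cdot 2 \cdot 5 = -2 + 2 \cdot 10 = -2 + 20 = 18$)
$s{\left(-19,v \right)} K = \left(15 + 4 \left(-19\right)\right) 18 = \left(15 - 76\right) 18 = \left(-61\right) 18 = -1098$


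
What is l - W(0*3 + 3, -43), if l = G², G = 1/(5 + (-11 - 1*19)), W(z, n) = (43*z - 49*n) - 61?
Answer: -1359374/625 ≈ -2175.0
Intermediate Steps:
W(z, n) = -61 - 49*n + 43*z (W(z, n) = (-49*n + 43*z) - 61 = -61 - 49*n + 43*z)
G = -1/25 (G = 1/(5 + (-11 - 19)) = 1/(5 - 30) = 1/(-25) = -1/25 ≈ -0.040000)
l = 1/625 (l = (-1/25)² = 1/625 ≈ 0.0016000)
l - W(0*3 + 3, -43) = 1/625 - (-61 - 49*(-43) + 43*(0*3 + 3)) = 1/625 - (-61 + 2107 + 43*(0 + 3)) = 1/625 - (-61 + 2107 + 43*3) = 1/625 - (-61 + 2107 + 129) = 1/625 - 1*2175 = 1/625 - 2175 = -1359374/625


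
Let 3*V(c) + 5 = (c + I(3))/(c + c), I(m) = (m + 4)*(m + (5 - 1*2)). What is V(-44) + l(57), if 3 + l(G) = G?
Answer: 2303/44 ≈ 52.341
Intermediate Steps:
l(G) = -3 + G
I(m) = (3 + m)*(4 + m) (I(m) = (4 + m)*(m + (5 - 2)) = (4 + m)*(m + 3) = (4 + m)*(3 + m) = (3 + m)*(4 + m))
V(c) = -5/3 + (42 + c)/(6*c) (V(c) = -5/3 + ((c + (12 + 3² + 7*3))/(c + c))/3 = -5/3 + ((c + (12 + 9 + 21))/((2*c)))/3 = -5/3 + ((c + 42)*(1/(2*c)))/3 = -5/3 + ((42 + c)*(1/(2*c)))/3 = -5/3 + ((42 + c)/(2*c))/3 = -5/3 + (42 + c)/(6*c))
V(-44) + l(57) = (-3/2 + 7/(-44)) + (-3 + 57) = (-3/2 + 7*(-1/44)) + 54 = (-3/2 - 7/44) + 54 = -73/44 + 54 = 2303/44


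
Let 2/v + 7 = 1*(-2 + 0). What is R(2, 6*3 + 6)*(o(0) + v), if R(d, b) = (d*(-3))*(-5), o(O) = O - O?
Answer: -20/3 ≈ -6.6667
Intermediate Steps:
o(O) = 0
R(d, b) = 15*d (R(d, b) = -3*d*(-5) = 15*d)
v = -2/9 (v = 2/(-7 + 1*(-2 + 0)) = 2/(-7 + 1*(-2)) = 2/(-7 - 2) = 2/(-9) = 2*(-⅑) = -2/9 ≈ -0.22222)
R(2, 6*3 + 6)*(o(0) + v) = (15*2)*(0 - 2/9) = 30*(-2/9) = -20/3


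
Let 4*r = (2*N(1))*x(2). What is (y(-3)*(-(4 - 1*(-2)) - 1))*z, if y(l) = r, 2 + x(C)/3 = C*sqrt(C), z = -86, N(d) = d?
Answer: -1806 + 1806*sqrt(2) ≈ 748.07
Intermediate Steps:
x(C) = -6 + 3*C**(3/2) (x(C) = -6 + 3*(C*sqrt(C)) = -6 + 3*C**(3/2))
r = -3 + 3*sqrt(2) (r = ((2*1)*(-6 + 3*2**(3/2)))/4 = (2*(-6 + 3*(2*sqrt(2))))/4 = (2*(-6 + 6*sqrt(2)))/4 = (-12 + 12*sqrt(2))/4 = -3 + 3*sqrt(2) ≈ 1.2426)
y(l) = -3 + 3*sqrt(2)
(y(-3)*(-(4 - 1*(-2)) - 1))*z = ((-3 + 3*sqrt(2))*(-(4 - 1*(-2)) - 1))*(-86) = ((-3 + 3*sqrt(2))*(-(4 + 2) - 1))*(-86) = ((-3 + 3*sqrt(2))*(-1*6 - 1))*(-86) = ((-3 + 3*sqrt(2))*(-6 - 1))*(-86) = ((-3 + 3*sqrt(2))*(-7))*(-86) = (21 - 21*sqrt(2))*(-86) = -1806 + 1806*sqrt(2)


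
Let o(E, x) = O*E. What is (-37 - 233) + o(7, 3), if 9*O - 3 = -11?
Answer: -2486/9 ≈ -276.22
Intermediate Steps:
O = -8/9 (O = ⅓ + (⅑)*(-11) = ⅓ - 11/9 = -8/9 ≈ -0.88889)
o(E, x) = -8*E/9
(-37 - 233) + o(7, 3) = (-37 - 233) - 8/9*7 = -270 - 56/9 = -2486/9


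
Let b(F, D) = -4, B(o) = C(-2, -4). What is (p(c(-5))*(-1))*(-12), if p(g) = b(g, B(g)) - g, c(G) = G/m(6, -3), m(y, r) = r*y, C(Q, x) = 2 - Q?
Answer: -154/3 ≈ -51.333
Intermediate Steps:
B(o) = 4 (B(o) = 2 - 1*(-2) = 2 + 2 = 4)
c(G) = -G/18 (c(G) = G/((-3*6)) = G/(-18) = G*(-1/18) = -G/18)
p(g) = -4 - g
(p(c(-5))*(-1))*(-12) = ((-4 - (-1)*(-5)/18)*(-1))*(-12) = ((-4 - 1*5/18)*(-1))*(-12) = ((-4 - 5/18)*(-1))*(-12) = -77/18*(-1)*(-12) = (77/18)*(-12) = -154/3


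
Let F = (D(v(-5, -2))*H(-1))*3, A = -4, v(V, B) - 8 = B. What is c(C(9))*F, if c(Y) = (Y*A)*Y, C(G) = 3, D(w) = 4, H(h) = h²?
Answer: -432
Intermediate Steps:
v(V, B) = 8 + B
c(Y) = -4*Y² (c(Y) = (Y*(-4))*Y = (-4*Y)*Y = -4*Y²)
F = 12 (F = (4*(-1)²)*3 = (4*1)*3 = 4*3 = 12)
c(C(9))*F = -4*3²*12 = -4*9*12 = -36*12 = -432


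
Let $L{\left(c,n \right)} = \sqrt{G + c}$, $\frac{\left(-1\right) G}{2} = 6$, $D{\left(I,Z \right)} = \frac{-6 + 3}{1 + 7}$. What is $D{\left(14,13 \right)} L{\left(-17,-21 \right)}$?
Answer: $- \frac{3 i \sqrt{29}}{8} \approx - 2.0194 i$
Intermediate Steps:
$D{\left(I,Z \right)} = - \frac{3}{8}$
$G = -12$ ($G = \left(-2\right) 6 = -12$)
$L{\left(c,n \right)} = \sqrt{-12 + c}$
$D{\left(14,13 \right)} L{\left(-17,-21 \right)} = - \frac{3 \sqrt{-12 - 17}}{8} = - \frac{3 \sqrt{-29}}{8} = - \frac{3 i \sqrt{29}}{8}$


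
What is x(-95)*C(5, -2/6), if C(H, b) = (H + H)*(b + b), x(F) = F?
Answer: 1900/3 ≈ 633.33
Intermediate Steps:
C(H, b) = 4*H*b (C(H, b) = (2*H)*(2*b) = 4*H*b)
x(-95)*C(5, -2/6) = -380*5*(-2/6) = -380*5*(-2*1/6) = -380*5*(-1)/3 = -95*(-20/3) = 1900/3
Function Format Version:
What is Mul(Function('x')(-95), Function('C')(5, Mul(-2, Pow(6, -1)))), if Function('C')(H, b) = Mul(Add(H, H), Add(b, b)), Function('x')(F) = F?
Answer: Rational(1900, 3) ≈ 633.33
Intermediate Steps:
Function('C')(H, b) = Mul(4, H, b) (Function('C')(H, b) = Mul(Mul(2, H), Mul(2, b)) = Mul(4, H, b))
Mul(Function('x')(-95), Function('C')(5, Mul(-2, Pow(6, -1)))) = Mul(-95, Mul(4, 5, Mul(-2, Pow(6, -1)))) = Mul(-95, Mul(4, 5, Mul(-2, Rational(1, 6)))) = Mul(-95, Mul(4, 5, Rational(-1, 3))) = Mul(-95, Rational(-20, 3)) = Rational(1900, 3)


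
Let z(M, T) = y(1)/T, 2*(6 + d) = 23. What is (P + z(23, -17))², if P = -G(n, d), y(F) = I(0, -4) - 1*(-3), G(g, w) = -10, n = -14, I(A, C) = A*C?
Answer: 27889/289 ≈ 96.502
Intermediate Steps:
d = 11/2 (d = -6 + (½)*23 = -6 + 23/2 = 11/2 ≈ 5.5000)
y(F) = 3 (y(F) = 0*(-4) - 1*(-3) = 0 + 3 = 3)
z(M, T) = 3/T
P = 10 (P = -1*(-10) = 10)
(P + z(23, -17))² = (10 + 3/(-17))² = (10 + 3*(-1/17))² = (10 - 3/17)² = (167/17)² = 27889/289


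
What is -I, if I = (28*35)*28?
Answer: -27440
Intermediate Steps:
I = 27440 (I = 980*28 = 27440)
-I = -1*27440 = -27440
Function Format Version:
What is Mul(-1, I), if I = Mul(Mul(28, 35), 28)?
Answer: -27440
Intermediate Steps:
I = 27440 (I = Mul(980, 28) = 27440)
Mul(-1, I) = Mul(-1, 27440) = -27440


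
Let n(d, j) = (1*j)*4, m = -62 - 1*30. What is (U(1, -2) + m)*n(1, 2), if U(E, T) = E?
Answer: -728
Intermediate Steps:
m = -92 (m = -62 - 30 = -92)
n(d, j) = 4*j (n(d, j) = j*4 = 4*j)
(U(1, -2) + m)*n(1, 2) = (1 - 92)*(4*2) = -91*8 = -728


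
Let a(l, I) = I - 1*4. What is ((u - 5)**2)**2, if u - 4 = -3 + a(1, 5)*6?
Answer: 16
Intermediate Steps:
a(l, I) = -4 + I (a(l, I) = I - 4 = -4 + I)
u = 7 (u = 4 + (-3 + (-4 + 5)*6) = 4 + (-3 + 1*6) = 4 + (-3 + 6) = 4 + 3 = 7)
((u - 5)**2)**2 = ((7 - 5)**2)**2 = (2**2)**2 = 4**2 = 16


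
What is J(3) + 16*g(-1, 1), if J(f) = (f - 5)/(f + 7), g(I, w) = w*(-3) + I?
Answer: -321/5 ≈ -64.200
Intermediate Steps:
g(I, w) = I - 3*w (g(I, w) = -3*w + I = I - 3*w)
J(f) = (-5 + f)/(7 + f)
J(3) + 16*g(-1, 1) = (-5 + 3)/(7 + 3) + 16*(-1 - 3*1) = -2/10 + 16*(-1 - 3) = (1/10)*(-2) + 16*(-4) = -1/5 - 64 = -321/5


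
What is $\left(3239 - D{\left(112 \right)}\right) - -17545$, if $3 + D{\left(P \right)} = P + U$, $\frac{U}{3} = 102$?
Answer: $20369$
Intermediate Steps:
$U = 306$ ($U = 3 \cdot 102 = 306$)
$D{\left(P \right)} = 303 + P$ ($D{\left(P \right)} = -3 + \left(P + 306\right) = -3 + \left(306 + P\right) = 303 + P$)
$\left(3239 - D{\left(112 \right)}\right) - -17545 = \left(3239 - \left(303 + 112\right)\right) - -17545 = \left(3239 - 415\right) + 17545 = 2824 + 17545 = 20369$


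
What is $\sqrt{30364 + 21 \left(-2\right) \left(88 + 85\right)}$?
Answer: $\sqrt{23098} \approx 151.98$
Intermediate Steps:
$\sqrt{30364 + 21 \left(-2\right) \left(88 + 85\right)} = \sqrt{30364 - 7266} = \sqrt{23098}$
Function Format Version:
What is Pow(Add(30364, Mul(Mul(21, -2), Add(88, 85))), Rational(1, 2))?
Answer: Pow(23098, Rational(1, 2)) ≈ 151.98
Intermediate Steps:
Pow(Add(30364, Mul(Mul(21, -2), Add(88, 85))), Rational(1, 2)) = Pow(Add(30364, Mul(-42, 173)), Rational(1, 2)) = Pow(Add(30364, -7266), Rational(1, 2)) = Pow(23098, Rational(1, 2))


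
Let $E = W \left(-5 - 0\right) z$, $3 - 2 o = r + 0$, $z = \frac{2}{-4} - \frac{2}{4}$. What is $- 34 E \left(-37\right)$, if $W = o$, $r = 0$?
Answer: $9435$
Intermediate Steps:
$z = -1$ ($z = 2 \left(- \frac{1}{4}\right) - \frac{1}{2} = - \frac{1}{2} - \frac{1}{2} = -1$)
$o = \frac{3}{2}$ ($o = \frac{3}{2} - \frac{0 + 0}{2} = \frac{3}{2} - 0 = \frac{3}{2} + 0 = \frac{3}{2} \approx 1.5$)
$W = \frac{3}{2} \approx 1.5$
$E = \frac{15}{2}$ ($E = \frac{3 \left(-5 - 0\right)}{2} \left(-1\right) = \frac{3 \left(-5 + 0\right)}{2} \left(-1\right) = \frac{3}{2} \left(-5\right) \left(-1\right) = \left(- \frac{15}{2}\right) \left(-1\right) = \frac{15}{2} \approx 7.5$)
$- 34 E \left(-37\right) = \left(-34\right) \frac{15}{2} \left(-37\right) = \left(-255\right) \left(-37\right) = 9435$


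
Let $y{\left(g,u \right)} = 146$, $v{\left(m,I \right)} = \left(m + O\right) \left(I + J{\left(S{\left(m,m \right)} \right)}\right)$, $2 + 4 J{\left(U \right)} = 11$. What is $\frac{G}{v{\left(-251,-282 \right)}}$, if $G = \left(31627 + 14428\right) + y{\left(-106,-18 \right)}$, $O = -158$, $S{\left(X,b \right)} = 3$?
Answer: $\frac{184804}{457671} \approx 0.40379$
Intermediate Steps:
$J{\left(U \right)} = \frac{9}{4}$ ($J{\left(U \right)} = - \frac{1}{2} + \frac{1}{4} \cdot 11 = - \frac{1}{2} + \frac{11}{4} = \frac{9}{4}$)
$v{\left(m,I \right)} = \left(-158 + m\right) \left(\frac{9}{4} + I\right)$ ($v{\left(m,I \right)} = \left(m - 158\right) \left(I + \frac{9}{4}\right) = \left(-158 + m\right) \left(\frac{9}{4} + I\right)$)
$G = 46201$ ($G = \left(31627 + 14428\right) + 146 = 46055 + 146 = 46201$)
$\frac{G}{v{\left(-251,-282 \right)}} = \frac{46201}{- \frac{711}{2} - -44556 + \frac{9}{4} \left(-251\right) - -70782} = \frac{46201}{- \frac{711}{2} + 44556 - \frac{2259}{4} + 70782} = \frac{46201}{\frac{457671}{4}} = 46201 \cdot \frac{4}{457671} = \frac{184804}{457671}$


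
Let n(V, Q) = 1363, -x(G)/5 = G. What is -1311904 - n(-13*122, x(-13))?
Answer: -1313267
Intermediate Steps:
x(G) = -5*G
-1311904 - n(-13*122, x(-13)) = -1311904 - 1*1363 = -1311904 - 1363 = -1313267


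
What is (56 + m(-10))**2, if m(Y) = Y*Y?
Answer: 24336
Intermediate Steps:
m(Y) = Y**2
(56 + m(-10))**2 = (56 + (-10)**2)**2 = (56 + 100)**2 = 156**2 = 24336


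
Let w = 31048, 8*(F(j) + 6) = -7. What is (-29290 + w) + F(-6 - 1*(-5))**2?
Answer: 115537/64 ≈ 1805.3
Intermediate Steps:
F(j) = -55/8 (F(j) = -6 + (1/8)*(-7) = -6 - 7/8 = -55/8)
(-29290 + w) + F(-6 - 1*(-5))**2 = (-29290 + 31048) + (-55/8)**2 = 1758 + 3025/64 = 115537/64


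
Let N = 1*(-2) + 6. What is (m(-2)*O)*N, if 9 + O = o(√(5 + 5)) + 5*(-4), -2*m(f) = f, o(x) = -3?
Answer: -128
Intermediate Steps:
m(f) = -f/2
N = 4 (N = -2 + 6 = 4)
O = -32 (O = -9 + (-3 + 5*(-4)) = -9 + (-3 - 20) = -9 - 23 = -32)
(m(-2)*O)*N = (-½*(-2)*(-32))*4 = (1*(-32))*4 = -32*4 = -128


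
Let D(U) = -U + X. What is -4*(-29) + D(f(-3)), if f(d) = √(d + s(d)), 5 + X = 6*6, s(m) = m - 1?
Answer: 147 - I*√7 ≈ 147.0 - 2.6458*I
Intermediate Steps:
s(m) = -1 + m
X = 31 (X = -5 + 6*6 = -5 + 36 = 31)
f(d) = √(-1 + 2*d) (f(d) = √(d + (-1 + d)) = √(-1 + 2*d))
D(U) = 31 - U (D(U) = -U + 31 = 31 - U)
-4*(-29) + D(f(-3)) = -4*(-29) + (31 - √(-1 + 2*(-3))) = 116 + (31 - √(-1 - 6)) = 116 + (31 - √(-7)) = 116 + (31 - I*√7) = 147 - I*√7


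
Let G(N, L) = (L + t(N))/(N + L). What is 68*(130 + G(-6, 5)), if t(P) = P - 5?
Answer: 9248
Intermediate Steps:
t(P) = -5 + P
G(N, L) = (-5 + L + N)/(L + N) (G(N, L) = (L + (-5 + N))/(N + L) = (-5 + L + N)/(L + N))
68*(130 + G(-6, 5)) = 68*(130 + (-5 + 5 - 6)/(5 - 6)) = 68*(130 - 6/(-1)) = 68*(130 - 1*(-6)) = 68*(130 + 6) = 68*136 = 9248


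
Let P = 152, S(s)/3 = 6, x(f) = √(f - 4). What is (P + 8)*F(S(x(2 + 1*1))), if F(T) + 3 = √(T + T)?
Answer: 480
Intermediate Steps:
x(f) = √(-4 + f)
S(s) = 18 (S(s) = 3*6 = 18)
F(T) = -3 + √2*√T (F(T) = -3 + √(T + T) = -3 + √(2*T) = -3 + √2*√T)
(P + 8)*F(S(x(2 + 1*1))) = (152 + 8)*(-3 + √2*√18) = 160*(-3 + √2*(3*√2)) = 160*(-3 + 6) = 160*3 = 480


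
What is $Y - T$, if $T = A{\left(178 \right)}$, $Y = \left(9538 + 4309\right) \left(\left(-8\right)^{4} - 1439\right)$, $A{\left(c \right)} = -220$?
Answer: $36791699$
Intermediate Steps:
$Y = 36791479$ ($Y = 13847 \left(4096 - 1439\right) = 13847 \cdot 2657 = 36791479$)
$T = -220$
$Y - T = 36791479 - -220 = 36791479 + 220 = 36791699$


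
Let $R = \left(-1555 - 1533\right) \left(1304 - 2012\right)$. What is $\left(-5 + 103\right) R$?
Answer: $214257792$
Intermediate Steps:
$R = 2186304$ ($R = \left(-3088\right) \left(-708\right) = 2186304$)
$\left(-5 + 103\right) R = \left(-5 + 103\right) 2186304 = 98 \cdot 2186304 = 214257792$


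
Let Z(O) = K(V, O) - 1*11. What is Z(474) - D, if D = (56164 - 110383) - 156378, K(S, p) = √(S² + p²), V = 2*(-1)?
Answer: 210586 + 2*√56170 ≈ 2.1106e+5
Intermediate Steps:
V = -2
Z(O) = -11 + √(4 + O²) (Z(O) = √((-2)² + O²) - 1*11 = √(4 + O²) - 11 = -11 + √(4 + O²))
D = -210597 (D = -54219 - 156378 = -210597)
Z(474) - D = (-11 + √(4 + 474²)) - 1*(-210597) = (-11 + √(4 + 224676)) + 210597 = (-11 + √224680) + 210597 = (-11 + 2*√56170) + 210597 = 210586 + 2*√56170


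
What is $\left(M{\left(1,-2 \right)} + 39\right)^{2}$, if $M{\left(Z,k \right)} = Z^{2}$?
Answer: $1600$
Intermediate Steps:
$\left(M{\left(1,-2 \right)} + 39\right)^{2} = \left(1^{2} + 39\right)^{2} = \left(1 + 39\right)^{2} = 40^{2} = 1600$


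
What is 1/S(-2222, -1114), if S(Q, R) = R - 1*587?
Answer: -1/1701 ≈ -0.00058789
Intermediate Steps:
S(Q, R) = -587 + R (S(Q, R) = R - 587 = -587 + R)
1/S(-2222, -1114) = 1/(-587 - 1114) = 1/(-1701) = -1/1701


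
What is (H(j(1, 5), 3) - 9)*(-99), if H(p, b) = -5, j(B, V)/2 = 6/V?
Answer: 1386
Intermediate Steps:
j(B, V) = 12/V (j(B, V) = 2*(6/V) = 12/V)
(H(j(1, 5), 3) - 9)*(-99) = (-5 - 9)*(-99) = -14*(-99) = 1386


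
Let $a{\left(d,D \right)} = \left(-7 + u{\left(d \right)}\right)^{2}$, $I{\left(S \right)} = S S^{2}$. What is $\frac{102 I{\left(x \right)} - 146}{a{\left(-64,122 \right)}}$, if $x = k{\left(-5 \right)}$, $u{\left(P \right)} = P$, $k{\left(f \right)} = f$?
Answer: $- \frac{12896}{5041} \approx -2.5582$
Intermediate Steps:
$x = -5$
$I{\left(S \right)} = S^{3}$
$a{\left(d,D \right)} = \left(-7 + d\right)^{2}$
$\frac{102 I{\left(x \right)} - 146}{a{\left(-64,122 \right)}} = \frac{102 \left(-5\right)^{3} - 146}{\left(-7 - 64\right)^{2}} = \frac{102 \left(-125\right) - 146}{\left(-71\right)^{2}} = \frac{-12750 - 146}{5041} = \left(-12896\right) \frac{1}{5041} = - \frac{12896}{5041}$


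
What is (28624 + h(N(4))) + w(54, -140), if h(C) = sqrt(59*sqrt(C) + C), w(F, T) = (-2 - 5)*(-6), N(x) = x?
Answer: 28666 + sqrt(122) ≈ 28677.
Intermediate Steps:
w(F, T) = 42 (w(F, T) = -7*(-6) = 42)
h(C) = sqrt(C + 59*sqrt(C))
(28624 + h(N(4))) + w(54, -140) = (28624 + sqrt(4 + 59*sqrt(4))) + 42 = (28624 + sqrt(4 + 59*2)) + 42 = (28624 + sqrt(4 + 118)) + 42 = (28624 + sqrt(122)) + 42 = 28666 + sqrt(122)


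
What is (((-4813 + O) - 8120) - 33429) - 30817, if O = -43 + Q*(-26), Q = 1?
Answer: -77248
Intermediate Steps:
O = -69 (O = -43 + 1*(-26) = -43 - 26 = -69)
(((-4813 + O) - 8120) - 33429) - 30817 = (((-4813 - 69) - 8120) - 33429) - 30817 = ((-4882 - 8120) - 33429) - 30817 = (-13002 - 33429) - 30817 = -46431 - 30817 = -77248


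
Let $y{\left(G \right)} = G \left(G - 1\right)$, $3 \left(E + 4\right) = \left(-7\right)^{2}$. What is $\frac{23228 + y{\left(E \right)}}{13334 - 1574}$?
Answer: $\frac{21031}{10584} \approx 1.9871$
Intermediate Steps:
$E = \frac{37}{3}$ ($E = -4 + \frac{\left(-7\right)^{2}}{3} = -4 + \frac{1}{3} \cdot 49 = -4 + \frac{49}{3} = \frac{37}{3} \approx 12.333$)
$y{\left(G \right)} = G \left(-1 + G\right)$
$\frac{23228 + y{\left(E \right)}}{13334 - 1574} = \frac{23228 + \frac{37 \left(-1 + \frac{37}{3}\right)}{3}}{13334 - 1574} = \frac{23228 + \frac{37}{3} \cdot \frac{34}{3}}{11760} = \left(23228 + \frac{1258}{9}\right) \frac{1}{11760} = \frac{210310}{9} \cdot \frac{1}{11760} = \frac{21031}{10584}$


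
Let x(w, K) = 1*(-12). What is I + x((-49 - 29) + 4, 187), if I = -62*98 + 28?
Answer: -6060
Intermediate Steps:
I = -6048 (I = -6076 + 28 = -6048)
x(w, K) = -12
I + x((-49 - 29) + 4, 187) = -6048 - 12 = -6060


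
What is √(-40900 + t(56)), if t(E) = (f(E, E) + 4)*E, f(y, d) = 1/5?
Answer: 2*I*√254155/5 ≈ 201.66*I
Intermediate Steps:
f(y, d) = ⅕ (f(y, d) = 1*(⅕) = ⅕)
t(E) = 21*E/5 (t(E) = (⅕ + 4)*E = 21*E/5)
√(-40900 + t(56)) = √(-40900 + (21/5)*56) = √(-40900 + 1176/5) = √(-203324/5) = 2*I*√254155/5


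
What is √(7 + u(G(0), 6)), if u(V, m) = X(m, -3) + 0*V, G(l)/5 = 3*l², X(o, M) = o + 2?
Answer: √15 ≈ 3.8730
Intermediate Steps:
X(o, M) = 2 + o
G(l) = 15*l² (G(l) = 5*(3*l²) = 15*l²)
u(V, m) = 2 + m (u(V, m) = (2 + m) + 0*V = (2 + m) + 0 = 2 + m)
√(7 + u(G(0), 6)) = √(7 + (2 + 6)) = √(7 + 8) = √15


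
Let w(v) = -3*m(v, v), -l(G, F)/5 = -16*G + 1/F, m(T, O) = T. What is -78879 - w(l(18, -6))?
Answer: -149113/2 ≈ -74557.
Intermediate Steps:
l(G, F) = -5/F + 80*G (l(G, F) = -5*(-16*G + 1/F) = -5*(1/F - 16*G) = -5/F + 80*G)
w(v) = -3*v
-78879 - w(l(18, -6)) = -78879 - (-3)*(-5/(-6) + 80*18) = -78879 - (-3)*(-5*(-⅙) + 1440) = -78879 - (-3)*(⅚ + 1440) = -78879 - (-3)*8645/6 = -78879 - 1*(-8645/2) = -78879 + 8645/2 = -149113/2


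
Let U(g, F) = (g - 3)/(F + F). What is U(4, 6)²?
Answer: 1/144 ≈ 0.0069444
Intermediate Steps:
U(g, F) = (-3 + g)/(2*F) (U(g, F) = (-3 + g)/((2*F)) = (-3 + g)*(1/(2*F)) = (-3 + g)/(2*F))
U(4, 6)² = ((½)*(-3 + 4)/6)² = ((½)*(⅙)*1)² = (1/12)² = 1/144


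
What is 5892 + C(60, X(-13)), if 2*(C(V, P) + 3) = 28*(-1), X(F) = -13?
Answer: 5875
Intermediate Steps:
C(V, P) = -17 (C(V, P) = -3 + (28*(-1))/2 = -3 + (½)*(-28) = -3 - 14 = -17)
5892 + C(60, X(-13)) = 5892 - 17 = 5875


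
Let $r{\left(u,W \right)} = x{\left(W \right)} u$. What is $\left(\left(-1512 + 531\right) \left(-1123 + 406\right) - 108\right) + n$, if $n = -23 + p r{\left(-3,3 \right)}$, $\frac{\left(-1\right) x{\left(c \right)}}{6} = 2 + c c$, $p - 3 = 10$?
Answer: $705820$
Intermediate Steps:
$p = 13$ ($p = 3 + 10 = 13$)
$x{\left(c \right)} = -12 - 6 c^{2}$ ($x{\left(c \right)} = - 6 \left(2 + c c\right) = - 6 \left(2 + c^{2}\right) = -12 - 6 c^{2}$)
$r{\left(u,W \right)} = u \left(-12 - 6 W^{2}\right)$ ($r{\left(u,W \right)} = \left(-12 - 6 W^{2}\right) u = u \left(-12 - 6 W^{2}\right)$)
$n = 2551$ ($n = -23 + 13 \left(\left(-6\right) \left(-3\right) \left(2 + 3^{2}\right)\right) = -23 + 13 \left(\left(-6\right) \left(-3\right) \left(2 + 9\right)\right) = -23 + 13 \left(\left(-6\right) \left(-3\right) 11\right) = -23 + 13 \cdot 198 = -23 + 2574 = 2551$)
$\left(\left(-1512 + 531\right) \left(-1123 + 406\right) - 108\right) + n = \left(\left(-1512 + 531\right) \left(-1123 + 406\right) - 108\right) + 2551 = \left(\left(-981\right) \left(-717\right) - 108\right) + 2551 = \left(703377 - 108\right) + 2551 = 703269 + 2551 = 705820$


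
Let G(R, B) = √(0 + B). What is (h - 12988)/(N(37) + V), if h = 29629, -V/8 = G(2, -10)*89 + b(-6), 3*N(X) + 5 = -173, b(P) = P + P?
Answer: 549153/4563706 + 26658882*I*√10/11409265 ≈ 0.12033 + 7.389*I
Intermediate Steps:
b(P) = 2*P
N(X) = -178/3 (N(X) = -5/3 + (⅓)*(-173) = -5/3 - 173/3 = -178/3)
G(R, B) = √B
V = 96 - 712*I*√10 (V = -8*(√(-10)*89 + 2*(-6)) = -8*((I*√10)*89 - 12) = -8*(89*I*√10 - 12) = -8*(-12 + 89*I*√10) = 96 - 712*I*√10 ≈ 96.0 - 2251.5*I)
(h - 12988)/(N(37) + V) = (29629 - 12988)/(-178/3 + (96 - 712*I*√10)) = 16641/(110/3 - 712*I*√10)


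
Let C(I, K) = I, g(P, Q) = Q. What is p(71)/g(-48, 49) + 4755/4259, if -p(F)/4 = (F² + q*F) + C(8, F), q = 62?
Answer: -160774241/208691 ≈ -770.39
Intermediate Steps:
p(F) = -32 - 248*F - 4*F² (p(F) = -4*((F² + 62*F) + 8) = -4*(8 + F² + 62*F) = -32 - 248*F - 4*F²)
p(71)/g(-48, 49) + 4755/4259 = (-32 - 248*71 - 4*71²)/49 + 4755/4259 = (-32 - 17608 - 4*5041)*(1/49) + 4755*(1/4259) = (-32 - 17608 - 20164)*(1/49) + 4755/4259 = -37804*1/49 + 4755/4259 = -37804/49 + 4755/4259 = -160774241/208691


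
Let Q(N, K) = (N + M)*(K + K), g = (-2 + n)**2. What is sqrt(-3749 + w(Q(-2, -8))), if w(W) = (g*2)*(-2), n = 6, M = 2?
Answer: I*sqrt(3813) ≈ 61.75*I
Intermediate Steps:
g = 16 (g = (-2 + 6)**2 = 4**2 = 16)
Q(N, K) = 2*K*(2 + N) (Q(N, K) = (N + 2)*(K + K) = (2 + N)*(2*K) = 2*K*(2 + N))
w(W) = -64 (w(W) = (16*2)*(-2) = 32*(-2) = -64)
sqrt(-3749 + w(Q(-2, -8))) = sqrt(-3749 - 64) = sqrt(-3813) = I*sqrt(3813)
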